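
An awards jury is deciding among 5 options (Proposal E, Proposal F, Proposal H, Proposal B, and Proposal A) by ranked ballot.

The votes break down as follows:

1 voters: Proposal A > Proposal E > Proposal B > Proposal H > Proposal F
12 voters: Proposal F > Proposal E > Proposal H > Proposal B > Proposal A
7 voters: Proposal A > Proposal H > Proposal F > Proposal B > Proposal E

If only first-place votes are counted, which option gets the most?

Proposal F

First-place vote totals:
  Proposal E: 0
  Proposal F: 12
  Proposal H: 0
  Proposal B: 0
  Proposal A: 8
Proposal F has the most first-place votes.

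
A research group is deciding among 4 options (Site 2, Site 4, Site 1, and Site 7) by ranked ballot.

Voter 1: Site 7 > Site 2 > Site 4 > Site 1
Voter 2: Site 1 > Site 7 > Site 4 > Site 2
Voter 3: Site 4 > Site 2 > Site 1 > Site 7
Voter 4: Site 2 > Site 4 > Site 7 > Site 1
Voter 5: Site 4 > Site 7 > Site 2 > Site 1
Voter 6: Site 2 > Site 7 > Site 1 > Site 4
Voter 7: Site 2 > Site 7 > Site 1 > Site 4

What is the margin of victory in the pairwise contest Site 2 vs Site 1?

Ballots ranking Site 2 above Site 1: 6.
Ballots ranking Site 1 above Site 2: 1.
Site 2 wins 6–1, a margin of 5.

5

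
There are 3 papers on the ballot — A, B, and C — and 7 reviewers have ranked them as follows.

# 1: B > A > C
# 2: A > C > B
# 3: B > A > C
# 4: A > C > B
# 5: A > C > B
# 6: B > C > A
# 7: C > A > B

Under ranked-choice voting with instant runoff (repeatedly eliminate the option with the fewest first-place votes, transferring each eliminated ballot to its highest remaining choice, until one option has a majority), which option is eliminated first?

C

Round 1: A 3, B 3, C 1. C has the fewest and is eliminated.
Round 2: A 4, B 3. A has a majority.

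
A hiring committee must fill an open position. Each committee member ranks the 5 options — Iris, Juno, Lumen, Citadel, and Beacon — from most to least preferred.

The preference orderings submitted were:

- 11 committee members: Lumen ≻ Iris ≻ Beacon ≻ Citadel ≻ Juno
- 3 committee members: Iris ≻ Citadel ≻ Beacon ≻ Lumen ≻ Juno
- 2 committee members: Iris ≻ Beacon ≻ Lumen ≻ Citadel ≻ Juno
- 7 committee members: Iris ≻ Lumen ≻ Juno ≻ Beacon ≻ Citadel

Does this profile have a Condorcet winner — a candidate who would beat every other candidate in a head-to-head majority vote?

Head-to-head results (23 voters total):
Iris vs Juno: Iris wins 23–0.
Iris vs Lumen: Iris wins 12–11.
Iris vs Citadel: Iris wins 23–0.
Iris vs Beacon: Iris wins 23–0.
Juno vs Lumen: Lumen wins 23–0.
Juno vs Citadel: Citadel wins 16–7.
Juno vs Beacon: Beacon wins 16–7.
Lumen vs Citadel: Lumen wins 20–3.
Lumen vs Beacon: Lumen wins 18–5.
Citadel vs Beacon: Beacon wins 20–3.
Iris beats each rival — Juno (23–0), Lumen (12–11), Citadel (23–0), Beacon (23–0) — so Iris is the Condorcet winner.

Yes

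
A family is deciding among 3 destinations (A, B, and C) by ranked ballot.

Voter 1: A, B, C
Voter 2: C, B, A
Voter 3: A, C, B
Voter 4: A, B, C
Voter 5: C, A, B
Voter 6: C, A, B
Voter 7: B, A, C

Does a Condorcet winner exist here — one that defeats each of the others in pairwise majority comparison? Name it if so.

Head-to-head results (7 voters total):
A vs B: A wins 5–2.
A vs C: A wins 4–3.
B vs C: C wins 4–3.
A beats each rival — B (5–2), C (4–3) — so A is the Condorcet winner.

A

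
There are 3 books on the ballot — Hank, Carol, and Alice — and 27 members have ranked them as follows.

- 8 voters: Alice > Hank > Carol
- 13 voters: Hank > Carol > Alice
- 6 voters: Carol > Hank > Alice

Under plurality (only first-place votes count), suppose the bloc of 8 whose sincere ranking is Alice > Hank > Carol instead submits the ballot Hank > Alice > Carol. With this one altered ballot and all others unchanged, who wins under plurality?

Hank

First-place totals with the altered ballot: Hank 21, Carol 6, Alice 0.
The winner is unchanged: still Hank.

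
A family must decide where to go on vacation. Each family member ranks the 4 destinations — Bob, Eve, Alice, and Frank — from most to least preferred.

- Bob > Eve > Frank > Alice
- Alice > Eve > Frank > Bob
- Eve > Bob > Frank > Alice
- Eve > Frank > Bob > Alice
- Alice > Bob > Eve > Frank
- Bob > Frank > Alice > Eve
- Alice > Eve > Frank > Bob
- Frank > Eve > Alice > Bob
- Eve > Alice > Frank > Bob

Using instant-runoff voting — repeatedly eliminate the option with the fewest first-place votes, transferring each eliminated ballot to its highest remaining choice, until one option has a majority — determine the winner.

Round 1: Eve 3, Alice 3, Bob 2, Frank 1. Frank has the fewest and is eliminated.
Round 2: Eve 4, Alice 3, Bob 2. Bob has the fewest and is eliminated.
Round 3: Eve 5, Alice 4. Eve has a majority.

Eve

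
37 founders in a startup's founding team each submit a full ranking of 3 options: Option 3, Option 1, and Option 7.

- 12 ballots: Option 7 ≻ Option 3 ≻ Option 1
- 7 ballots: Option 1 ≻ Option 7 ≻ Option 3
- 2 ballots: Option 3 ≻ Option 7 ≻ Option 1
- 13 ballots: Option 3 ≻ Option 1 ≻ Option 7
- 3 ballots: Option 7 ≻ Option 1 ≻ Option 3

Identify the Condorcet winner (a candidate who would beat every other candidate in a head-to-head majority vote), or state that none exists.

Head-to-head results (37 voters total):
Option 3 vs Option 1: Option 3 wins 27–10.
Option 3 vs Option 7: Option 7 wins 22–15.
Option 1 vs Option 7: Option 1 wins 20–17.
No candidate beats all others: Option 3 beats Option 1 beats Option 7 beats Option 3, a majority cycle.

No Condorcet winner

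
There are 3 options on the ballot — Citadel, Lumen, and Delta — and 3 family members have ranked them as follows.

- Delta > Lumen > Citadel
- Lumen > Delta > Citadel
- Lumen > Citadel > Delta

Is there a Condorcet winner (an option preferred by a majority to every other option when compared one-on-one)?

Yes

Head-to-head results (3 voters total):
Citadel vs Lumen: Lumen wins 3–0.
Citadel vs Delta: Delta wins 2–1.
Lumen vs Delta: Lumen wins 2–1.
Lumen beats each rival — Citadel (3–0), Delta (2–1) — so Lumen is the Condorcet winner.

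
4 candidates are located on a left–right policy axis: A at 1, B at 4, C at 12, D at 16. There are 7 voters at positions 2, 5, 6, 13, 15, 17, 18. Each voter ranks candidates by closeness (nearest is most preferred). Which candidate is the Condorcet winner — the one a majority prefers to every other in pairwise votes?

With single-peaked preferences on a line, the Condorcet winner is the candidate closest to the median voter.
The median voter (position 13) is closest to C at 12.
Check: C vs D — voters closer to C: 4 of 7.

C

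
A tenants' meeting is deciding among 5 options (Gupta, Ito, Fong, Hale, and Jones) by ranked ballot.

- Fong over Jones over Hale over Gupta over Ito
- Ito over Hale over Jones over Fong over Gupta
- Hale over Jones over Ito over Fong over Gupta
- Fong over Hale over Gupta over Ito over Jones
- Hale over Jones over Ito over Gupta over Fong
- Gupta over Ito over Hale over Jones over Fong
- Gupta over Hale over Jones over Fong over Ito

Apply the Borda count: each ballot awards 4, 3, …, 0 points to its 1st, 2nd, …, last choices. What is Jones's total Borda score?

Borda scores:
  Gupta: 1 + 0 + 0 + 2 + 1 + 4 + 4 = 12
  Ito: 0 + 4 + 2 + 1 + 2 + 3 + 0 = 12
  Fong: 4 + 1 + 1 + 4 + 0 + 0 + 1 = 11
  Hale: 2 + 3 + 4 + 3 + 4 + 2 + 3 = 21
  Jones: 3 + 2 + 3 + 0 + 3 + 1 + 2 = 14

14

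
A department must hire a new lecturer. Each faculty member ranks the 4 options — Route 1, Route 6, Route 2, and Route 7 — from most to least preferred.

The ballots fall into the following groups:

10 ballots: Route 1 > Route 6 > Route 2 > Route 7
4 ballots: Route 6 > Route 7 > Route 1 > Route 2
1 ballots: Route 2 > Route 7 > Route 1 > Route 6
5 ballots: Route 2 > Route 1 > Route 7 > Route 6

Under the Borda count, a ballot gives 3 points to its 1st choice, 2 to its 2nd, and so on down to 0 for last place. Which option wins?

Route 1

Borda scores:
  Route 1: 10·3 + 4·1 + 1 + 5·2 = 45
  Route 6: 10·2 + 4·3 + 0 + 5·0 = 32
  Route 2: 10·1 + 4·0 + 3 + 5·3 = 28
  Route 7: 10·0 + 4·2 + 2 + 5·1 = 15
Route 1 has the highest total.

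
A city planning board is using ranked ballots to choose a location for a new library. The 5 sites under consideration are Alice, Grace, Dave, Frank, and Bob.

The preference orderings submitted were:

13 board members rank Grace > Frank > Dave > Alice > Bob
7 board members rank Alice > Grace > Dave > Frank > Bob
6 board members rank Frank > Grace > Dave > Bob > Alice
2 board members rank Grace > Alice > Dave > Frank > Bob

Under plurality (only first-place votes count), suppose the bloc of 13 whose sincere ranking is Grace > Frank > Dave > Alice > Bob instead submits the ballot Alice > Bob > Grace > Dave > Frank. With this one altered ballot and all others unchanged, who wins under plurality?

Alice

First-place totals with the altered ballot: Alice 20, Grace 2, Dave 0, Frank 6, Bob 0.
The switch changes the winner from Grace to Alice.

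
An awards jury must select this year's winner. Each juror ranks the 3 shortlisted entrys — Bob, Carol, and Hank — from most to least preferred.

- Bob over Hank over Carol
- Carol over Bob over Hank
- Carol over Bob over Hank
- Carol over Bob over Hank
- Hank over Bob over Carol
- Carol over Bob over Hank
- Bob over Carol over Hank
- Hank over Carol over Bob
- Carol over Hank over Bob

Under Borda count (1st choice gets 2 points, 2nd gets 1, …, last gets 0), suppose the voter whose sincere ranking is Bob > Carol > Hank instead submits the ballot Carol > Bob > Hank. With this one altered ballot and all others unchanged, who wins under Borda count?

Borda totals with the altered ballot: Bob 8, Carol 13, Hank 6.
The winner is unchanged: still Carol.

Carol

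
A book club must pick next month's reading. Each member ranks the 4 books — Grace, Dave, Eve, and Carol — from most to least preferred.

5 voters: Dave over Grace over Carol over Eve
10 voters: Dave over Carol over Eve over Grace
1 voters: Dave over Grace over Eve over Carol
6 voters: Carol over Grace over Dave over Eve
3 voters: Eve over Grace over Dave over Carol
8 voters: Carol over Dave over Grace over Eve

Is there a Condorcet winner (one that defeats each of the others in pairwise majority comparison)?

Head-to-head results (33 voters total):
Grace vs Dave: Dave wins 24–9.
Grace vs Eve: Grace wins 20–13.
Grace vs Carol: Carol wins 24–9.
Dave vs Eve: Dave wins 30–3.
Dave vs Carol: Dave wins 19–14.
Eve vs Carol: Carol wins 29–4.
Dave beats each rival — Grace (24–9), Eve (30–3), Carol (19–14) — so Dave is the Condorcet winner.

Yes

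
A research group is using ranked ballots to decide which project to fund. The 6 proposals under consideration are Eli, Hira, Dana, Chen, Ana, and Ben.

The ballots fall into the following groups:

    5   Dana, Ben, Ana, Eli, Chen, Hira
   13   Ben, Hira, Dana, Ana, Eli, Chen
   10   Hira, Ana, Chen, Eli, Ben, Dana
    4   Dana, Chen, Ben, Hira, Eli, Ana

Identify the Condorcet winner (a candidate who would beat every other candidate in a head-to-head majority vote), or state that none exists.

Head-to-head results (32 voters total):
Eli vs Hira: Hira wins 27–5.
Eli vs Dana: Dana wins 22–10.
Eli vs Chen: Eli wins 18–14.
Eli vs Ana: Ana wins 28–4.
Eli vs Ben: Ben wins 22–10.
Hira vs Dana: Hira wins 23–9.
Hira vs Chen: Hira wins 23–9.
Hira vs Ana: Hira wins 27–5.
Hira vs Ben: Ben wins 22–10.
Dana vs Chen: Dana wins 22–10.
Dana vs Ana: Dana wins 22–10.
Dana vs Ben: Ben wins 23–9.
Chen vs Ana: Ana wins 28–4.
Chen vs Ben: Ben wins 18–14.
Ana vs Ben: Ben wins 22–10.
Ben beats each rival — Eli (22–10), Hira (22–10), Dana (23–9), Chen (18–14), Ana (22–10) — so Ben is the Condorcet winner.

Ben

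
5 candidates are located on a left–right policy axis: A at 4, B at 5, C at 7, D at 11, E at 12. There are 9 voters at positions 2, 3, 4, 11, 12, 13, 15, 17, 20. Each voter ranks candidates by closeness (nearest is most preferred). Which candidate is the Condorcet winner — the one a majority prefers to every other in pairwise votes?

E

With single-peaked preferences on a line, the Condorcet winner is the candidate closest to the median voter.
The median voter (position 12) is closest to E at 12.
Check: E vs D — voters closer to E: 5 of 9.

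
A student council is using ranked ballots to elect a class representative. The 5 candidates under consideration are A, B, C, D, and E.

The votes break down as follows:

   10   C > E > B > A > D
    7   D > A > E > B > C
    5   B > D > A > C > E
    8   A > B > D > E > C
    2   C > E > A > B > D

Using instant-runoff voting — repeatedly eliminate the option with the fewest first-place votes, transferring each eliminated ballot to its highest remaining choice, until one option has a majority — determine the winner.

Round 1: C 12, A 8, D 7, B 5, E 0. E has the fewest and is eliminated.
Round 2: C 12, A 8, D 7, B 5. B has the fewest and is eliminated.
Round 3: C 12, D 12, A 8. A has the fewest and is eliminated.
Round 4: D 20, C 12. D has a majority.

D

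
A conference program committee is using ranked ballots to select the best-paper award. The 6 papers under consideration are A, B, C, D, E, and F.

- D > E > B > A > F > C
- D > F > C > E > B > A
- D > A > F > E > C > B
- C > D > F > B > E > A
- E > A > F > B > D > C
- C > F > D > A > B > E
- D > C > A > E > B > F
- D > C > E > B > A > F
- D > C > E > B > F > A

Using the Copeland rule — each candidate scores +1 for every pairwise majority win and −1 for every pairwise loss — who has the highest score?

D

Pairwise results:
  A vs B: B wins 5–4.
  A vs C: C wins 6–3.
  A vs D: D wins 8–1.
  A vs E: E wins 6–3.
  A vs F: A wins 5–4.
  B vs C: C wins 7–2.
  B vs D: D wins 8–1.
  B vs E: E wins 7–2.
  B vs F: F wins 5–4.
  C vs D: D wins 7–2.
  C vs E: C wins 6–3.
  C vs F: C wins 5–4.
  D vs E: D wins 8–1.
  D vs F: D wins 7–2.
  E vs F: E wins 5–4.
Copeland scores (wins − losses):
  A: 1 − 4 = -3
  B: 1 − 4 = -3
  C: 4 − 1 = 3
  D: 5 − 0 = 5
  E: 3 − 2 = 1
  F: 1 − 4 = -3
D has the best Copeland score.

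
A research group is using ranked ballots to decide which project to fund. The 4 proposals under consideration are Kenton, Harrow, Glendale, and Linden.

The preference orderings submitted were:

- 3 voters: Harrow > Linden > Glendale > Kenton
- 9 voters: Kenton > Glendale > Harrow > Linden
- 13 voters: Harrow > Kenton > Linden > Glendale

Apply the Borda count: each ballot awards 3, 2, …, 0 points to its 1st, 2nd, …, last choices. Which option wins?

Borda scores:
  Kenton: 3·0 + 9·3 + 13·2 = 53
  Harrow: 3·3 + 9·1 + 13·3 = 57
  Glendale: 3·1 + 9·2 + 13·0 = 21
  Linden: 3·2 + 9·0 + 13·1 = 19
Harrow has the highest total.

Harrow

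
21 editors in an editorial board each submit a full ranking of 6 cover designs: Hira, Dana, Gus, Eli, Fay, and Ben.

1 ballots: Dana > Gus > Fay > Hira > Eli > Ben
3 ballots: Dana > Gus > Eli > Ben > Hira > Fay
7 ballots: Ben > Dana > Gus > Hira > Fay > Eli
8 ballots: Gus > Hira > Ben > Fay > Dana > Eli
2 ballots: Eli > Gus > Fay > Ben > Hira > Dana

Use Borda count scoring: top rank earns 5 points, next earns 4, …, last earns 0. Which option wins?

Gus

Borda scores:
  Hira: 2 + 3·1 + 7·2 + 8·4 + 2·1 = 53
  Dana: 5 + 3·5 + 7·4 + 8·1 + 2·0 = 56
  Gus: 4 + 3·4 + 7·3 + 8·5 + 2·4 = 85
  Eli: 1 + 3·3 + 7·0 + 8·0 + 2·5 = 20
  Fay: 3 + 3·0 + 7·1 + 8·2 + 2·3 = 32
  Ben: 0 + 3·2 + 7·5 + 8·3 + 2·2 = 69
Gus has the highest total.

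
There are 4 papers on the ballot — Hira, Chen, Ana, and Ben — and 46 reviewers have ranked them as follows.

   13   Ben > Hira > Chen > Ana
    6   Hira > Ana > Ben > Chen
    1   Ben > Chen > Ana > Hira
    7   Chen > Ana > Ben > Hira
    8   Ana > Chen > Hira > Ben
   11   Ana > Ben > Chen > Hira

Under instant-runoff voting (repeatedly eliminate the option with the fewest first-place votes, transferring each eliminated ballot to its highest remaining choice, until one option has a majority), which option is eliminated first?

Round 1: Ana 19, Ben 14, Chen 7, Hira 6. Hira has the fewest and is eliminated.
Round 2: Ana 25, Ben 14, Chen 7. Ana has a majority.

Hira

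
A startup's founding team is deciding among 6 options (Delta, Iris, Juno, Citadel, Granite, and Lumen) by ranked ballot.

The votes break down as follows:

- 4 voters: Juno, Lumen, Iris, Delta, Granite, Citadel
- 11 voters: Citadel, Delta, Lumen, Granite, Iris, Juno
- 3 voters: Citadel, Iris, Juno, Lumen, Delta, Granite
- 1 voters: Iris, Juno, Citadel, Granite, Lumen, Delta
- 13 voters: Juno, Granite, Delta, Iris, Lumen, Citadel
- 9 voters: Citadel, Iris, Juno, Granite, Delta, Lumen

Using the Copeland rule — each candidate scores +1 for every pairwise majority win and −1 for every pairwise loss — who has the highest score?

Pairwise results:
  Delta vs Iris: Delta wins 24–17.
  Delta vs Juno: Juno wins 30–11.
  Delta vs Citadel: Citadel wins 24–17.
  Delta vs Granite: Granite wins 23–18.
  Delta vs Lumen: Delta wins 33–8.
  Iris vs Juno: Iris wins 24–17.
  Iris vs Citadel: Citadel wins 23–18.
  Iris vs Granite: Granite wins 24–17.
  Iris vs Lumen: Iris wins 26–15.
  Juno vs Citadel: Citadel wins 23–18.
  Juno vs Granite: Juno wins 30–11.
  Juno vs Lumen: Juno wins 30–11.
  Citadel vs Granite: Citadel wins 24–17.
  Citadel vs Lumen: Citadel wins 24–17.
  Granite vs Lumen: Granite wins 23–18.
Copeland scores (wins − losses):
  Delta: 2 − 3 = -1
  Iris: 2 − 3 = -1
  Juno: 3 − 2 = 1
  Citadel: 5 − 0 = 5
  Granite: 3 − 2 = 1
  Lumen: 0 − 5 = -5
Citadel has the best Copeland score.

Citadel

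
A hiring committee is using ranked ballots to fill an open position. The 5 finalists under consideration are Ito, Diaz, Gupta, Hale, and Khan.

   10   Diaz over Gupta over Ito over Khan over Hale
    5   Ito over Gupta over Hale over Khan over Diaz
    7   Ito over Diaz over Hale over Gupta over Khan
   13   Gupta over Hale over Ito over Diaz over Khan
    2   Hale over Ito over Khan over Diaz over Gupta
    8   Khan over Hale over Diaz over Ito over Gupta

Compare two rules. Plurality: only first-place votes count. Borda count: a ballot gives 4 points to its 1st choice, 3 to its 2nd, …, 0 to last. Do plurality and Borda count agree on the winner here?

No

Plurality first-place counts: Ito 12, Diaz 10, Gupta 13, Hale 2, Khan 8 → Gupta.
Borda totals: Ito 108, Diaz 92, Gupta 104, Hale 95, Khan 51 → Ito.
The two rules disagree: plurality picks Gupta, Borda picks Ito.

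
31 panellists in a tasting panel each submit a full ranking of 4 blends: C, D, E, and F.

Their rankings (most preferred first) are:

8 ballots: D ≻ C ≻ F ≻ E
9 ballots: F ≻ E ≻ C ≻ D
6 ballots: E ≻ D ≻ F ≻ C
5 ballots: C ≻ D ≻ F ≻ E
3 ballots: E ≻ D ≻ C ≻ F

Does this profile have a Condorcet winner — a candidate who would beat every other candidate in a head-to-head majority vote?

No

Head-to-head results (31 voters total):
C vs D: D wins 17–14.
C vs E: E wins 18–13.
C vs F: C wins 16–15.
D vs E: E wins 18–13.
D vs F: D wins 22–9.
E vs F: F wins 22–9.
No candidate beats all others: C beats F beats E beats C, a majority cycle.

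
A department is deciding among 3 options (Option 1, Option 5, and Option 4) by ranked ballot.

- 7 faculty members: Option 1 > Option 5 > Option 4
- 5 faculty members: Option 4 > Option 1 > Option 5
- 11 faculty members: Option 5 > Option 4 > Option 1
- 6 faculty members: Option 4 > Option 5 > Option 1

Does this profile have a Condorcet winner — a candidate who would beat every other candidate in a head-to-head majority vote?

Head-to-head results (29 voters total):
Option 1 vs Option 5: Option 5 wins 17–12.
Option 1 vs Option 4: Option 4 wins 22–7.
Option 5 vs Option 4: Option 5 wins 18–11.
Option 5 beats each rival — Option 1 (17–12), Option 4 (18–11) — so Option 5 is the Condorcet winner.

Yes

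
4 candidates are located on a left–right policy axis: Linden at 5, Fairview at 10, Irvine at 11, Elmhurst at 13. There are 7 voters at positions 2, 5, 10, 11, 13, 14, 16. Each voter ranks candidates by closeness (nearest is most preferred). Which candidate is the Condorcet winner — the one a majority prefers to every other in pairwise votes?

Irvine

With single-peaked preferences on a line, the Condorcet winner is the candidate closest to the median voter.
The median voter (position 11) is closest to Irvine at 11.
Check: Irvine vs Linden — voters closer to Irvine: 5 of 7.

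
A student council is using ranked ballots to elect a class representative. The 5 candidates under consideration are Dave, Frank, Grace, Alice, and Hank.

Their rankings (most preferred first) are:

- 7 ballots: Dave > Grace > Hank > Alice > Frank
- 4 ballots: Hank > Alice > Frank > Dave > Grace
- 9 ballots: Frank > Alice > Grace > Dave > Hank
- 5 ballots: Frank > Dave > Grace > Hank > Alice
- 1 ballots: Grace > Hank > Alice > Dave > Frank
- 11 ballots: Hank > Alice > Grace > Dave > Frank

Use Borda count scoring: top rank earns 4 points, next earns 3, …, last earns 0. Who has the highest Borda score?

Hank

Borda scores:
  Dave: 7·4 + 4·1 + 9·1 + 5·3 + 1 + 11·1 = 68
  Frank: 7·0 + 4·2 + 9·4 + 5·4 + 0 + 11·0 = 64
  Grace: 7·3 + 4·0 + 9·2 + 5·2 + 4 + 11·2 = 75
  Alice: 7·1 + 4·3 + 9·3 + 5·0 + 2 + 11·3 = 81
  Hank: 7·2 + 4·4 + 9·0 + 5·1 + 3 + 11·4 = 82
Hank has the highest total.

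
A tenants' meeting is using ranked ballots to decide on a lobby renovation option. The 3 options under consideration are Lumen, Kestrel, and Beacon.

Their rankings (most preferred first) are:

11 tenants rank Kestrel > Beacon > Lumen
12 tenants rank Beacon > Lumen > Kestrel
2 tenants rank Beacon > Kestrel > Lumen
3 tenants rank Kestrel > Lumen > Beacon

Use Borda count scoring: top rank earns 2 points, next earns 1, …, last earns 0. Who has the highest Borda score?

Borda scores:
  Lumen: 11·0 + 12·1 + 2·0 + 3·1 = 15
  Kestrel: 11·2 + 12·0 + 2·1 + 3·2 = 30
  Beacon: 11·1 + 12·2 + 2·2 + 3·0 = 39
Beacon has the highest total.

Beacon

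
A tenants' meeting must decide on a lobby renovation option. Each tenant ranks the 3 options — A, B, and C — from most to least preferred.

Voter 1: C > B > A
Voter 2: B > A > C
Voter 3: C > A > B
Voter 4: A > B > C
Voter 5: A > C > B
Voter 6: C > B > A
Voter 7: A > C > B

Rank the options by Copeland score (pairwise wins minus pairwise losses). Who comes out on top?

Pairwise results:
  A vs B: A wins 4–3.
  A vs C: A wins 4–3.
  B vs C: C wins 5–2.
Copeland scores (wins − losses):
  A: 2 − 0 = 2
  B: 0 − 2 = -2
  C: 1 − 1 = 0
A has the best Copeland score.

A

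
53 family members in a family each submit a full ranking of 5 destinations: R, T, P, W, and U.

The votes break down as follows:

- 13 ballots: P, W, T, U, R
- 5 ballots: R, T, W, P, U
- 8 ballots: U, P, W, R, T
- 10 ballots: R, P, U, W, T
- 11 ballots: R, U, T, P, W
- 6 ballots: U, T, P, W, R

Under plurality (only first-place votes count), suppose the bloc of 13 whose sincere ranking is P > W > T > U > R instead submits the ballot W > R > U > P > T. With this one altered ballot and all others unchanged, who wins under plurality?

R

First-place totals with the altered ballot: R 26, T 0, P 0, W 13, U 14.
The winner is unchanged: still R.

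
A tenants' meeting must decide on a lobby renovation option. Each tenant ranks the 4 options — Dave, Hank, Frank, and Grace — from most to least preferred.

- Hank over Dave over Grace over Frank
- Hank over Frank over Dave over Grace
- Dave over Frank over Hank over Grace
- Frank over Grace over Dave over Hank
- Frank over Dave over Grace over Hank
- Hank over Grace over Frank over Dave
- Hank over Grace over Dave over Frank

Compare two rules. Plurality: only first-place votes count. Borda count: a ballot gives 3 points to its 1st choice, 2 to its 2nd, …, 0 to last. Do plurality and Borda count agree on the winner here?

Plurality first-place counts: Dave 1, Hank 4, Frank 2, Grace 0 → Hank.
Borda totals: Dave 10, Hank 13, Frank 11, Grace 8 → Hank.
The two rules agree on Hank.

Yes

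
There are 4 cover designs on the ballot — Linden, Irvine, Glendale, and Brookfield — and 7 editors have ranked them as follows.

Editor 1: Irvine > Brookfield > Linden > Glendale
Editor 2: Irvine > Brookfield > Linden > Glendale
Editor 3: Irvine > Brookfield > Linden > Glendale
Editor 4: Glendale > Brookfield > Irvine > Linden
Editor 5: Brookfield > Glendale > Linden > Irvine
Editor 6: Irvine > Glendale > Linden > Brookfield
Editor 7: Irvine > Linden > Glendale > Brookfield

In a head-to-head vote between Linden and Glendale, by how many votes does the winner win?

Ballots ranking Linden above Glendale: 4.
Ballots ranking Glendale above Linden: 3.
Linden wins 4–3, a margin of 1.

1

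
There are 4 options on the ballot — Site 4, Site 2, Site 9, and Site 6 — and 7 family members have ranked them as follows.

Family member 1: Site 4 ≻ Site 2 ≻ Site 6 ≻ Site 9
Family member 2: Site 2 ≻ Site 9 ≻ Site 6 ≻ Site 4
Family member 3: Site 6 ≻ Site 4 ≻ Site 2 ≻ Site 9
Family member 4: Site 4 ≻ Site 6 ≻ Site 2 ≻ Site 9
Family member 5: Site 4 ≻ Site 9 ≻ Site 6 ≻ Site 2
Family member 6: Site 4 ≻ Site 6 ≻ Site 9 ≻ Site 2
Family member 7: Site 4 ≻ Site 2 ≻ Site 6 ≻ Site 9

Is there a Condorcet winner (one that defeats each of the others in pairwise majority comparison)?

Yes

Head-to-head results (7 voters total):
Site 4 vs Site 2: Site 4 wins 6–1.
Site 4 vs Site 9: Site 4 wins 6–1.
Site 4 vs Site 6: Site 4 wins 5–2.
Site 2 vs Site 9: Site 2 wins 5–2.
Site 2 vs Site 6: Site 6 wins 4–3.
Site 9 vs Site 6: Site 6 wins 5–2.
Site 4 beats each rival — Site 2 (6–1), Site 9 (6–1), Site 6 (5–2) — so Site 4 is the Condorcet winner.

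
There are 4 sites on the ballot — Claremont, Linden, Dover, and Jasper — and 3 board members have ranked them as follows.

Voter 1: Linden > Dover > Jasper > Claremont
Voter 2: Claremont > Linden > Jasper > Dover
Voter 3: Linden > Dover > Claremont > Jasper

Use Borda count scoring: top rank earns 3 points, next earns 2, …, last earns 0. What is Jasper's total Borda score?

Borda scores:
  Claremont: 0 + 3 + 1 = 4
  Linden: 3 + 2 + 3 = 8
  Dover: 2 + 0 + 2 = 4
  Jasper: 1 + 1 + 0 = 2

2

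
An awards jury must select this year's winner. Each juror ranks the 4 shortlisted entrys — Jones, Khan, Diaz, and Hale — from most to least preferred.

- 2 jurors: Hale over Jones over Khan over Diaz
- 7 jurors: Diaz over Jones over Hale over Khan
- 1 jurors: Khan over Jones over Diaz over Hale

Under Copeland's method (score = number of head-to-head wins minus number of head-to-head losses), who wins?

Diaz

Pairwise results:
  Jones vs Khan: Jones wins 9–1.
  Jones vs Diaz: Diaz wins 7–3.
  Jones vs Hale: Jones wins 8–2.
  Khan vs Diaz: Diaz wins 7–3.
  Khan vs Hale: Hale wins 9–1.
  Diaz vs Hale: Diaz wins 8–2.
Copeland scores (wins − losses):
  Jones: 2 − 1 = 1
  Khan: 0 − 3 = -3
  Diaz: 3 − 0 = 3
  Hale: 1 − 2 = -1
Diaz has the best Copeland score.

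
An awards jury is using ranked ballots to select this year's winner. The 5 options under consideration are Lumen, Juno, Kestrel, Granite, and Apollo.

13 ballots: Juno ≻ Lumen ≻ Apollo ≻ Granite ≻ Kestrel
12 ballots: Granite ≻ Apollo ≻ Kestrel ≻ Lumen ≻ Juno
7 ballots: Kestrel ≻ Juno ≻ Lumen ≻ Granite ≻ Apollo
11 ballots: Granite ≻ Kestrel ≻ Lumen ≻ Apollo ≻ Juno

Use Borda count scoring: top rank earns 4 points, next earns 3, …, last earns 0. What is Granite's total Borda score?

112

Borda scores:
  Lumen: 13·3 + 12·1 + 7·2 + 11·2 = 87
  Juno: 13·4 + 12·0 + 7·3 + 11·0 = 73
  Kestrel: 13·0 + 12·2 + 7·4 + 11·3 = 85
  Granite: 13·1 + 12·4 + 7·1 + 11·4 = 112
  Apollo: 13·2 + 12·3 + 7·0 + 11·1 = 73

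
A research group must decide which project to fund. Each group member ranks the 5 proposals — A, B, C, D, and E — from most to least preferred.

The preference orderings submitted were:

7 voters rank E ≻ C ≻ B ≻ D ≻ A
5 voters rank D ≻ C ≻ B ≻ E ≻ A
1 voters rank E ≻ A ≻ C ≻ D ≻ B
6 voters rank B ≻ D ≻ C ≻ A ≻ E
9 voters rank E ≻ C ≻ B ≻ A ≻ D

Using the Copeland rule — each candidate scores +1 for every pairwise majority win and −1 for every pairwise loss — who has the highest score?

Pairwise results:
  A vs B: B wins 27–1.
  A vs C: C wins 27–1.
  A vs D: D wins 18–10.
  A vs E: E wins 22–6.
  B vs C: C wins 22–6.
  B vs D: B wins 22–6.
  B vs E: E wins 17–11.
  C vs D: C wins 17–11.
  C vs E: E wins 17–11.
  D vs E: E wins 17–11.
Copeland scores (wins − losses):
  A: 0 − 4 = -4
  B: 2 − 2 = 0
  C: 3 − 1 = 2
  D: 1 − 3 = -2
  E: 4 − 0 = 4
E has the best Copeland score.

E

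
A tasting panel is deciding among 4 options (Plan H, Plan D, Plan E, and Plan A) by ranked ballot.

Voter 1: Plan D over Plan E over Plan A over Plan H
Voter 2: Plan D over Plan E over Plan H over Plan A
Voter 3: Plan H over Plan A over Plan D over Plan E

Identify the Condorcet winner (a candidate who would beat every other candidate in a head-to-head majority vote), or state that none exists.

Head-to-head results (3 voters total):
Plan H vs Plan D: Plan D wins 2–1.
Plan H vs Plan E: Plan E wins 2–1.
Plan H vs Plan A: Plan H wins 2–1.
Plan D vs Plan E: Plan D wins 3–0.
Plan D vs Plan A: Plan D wins 2–1.
Plan E vs Plan A: Plan E wins 2–1.
Plan D beats each rival — Plan H (2–1), Plan E (3–0), Plan A (2–1) — so Plan D is the Condorcet winner.

Plan D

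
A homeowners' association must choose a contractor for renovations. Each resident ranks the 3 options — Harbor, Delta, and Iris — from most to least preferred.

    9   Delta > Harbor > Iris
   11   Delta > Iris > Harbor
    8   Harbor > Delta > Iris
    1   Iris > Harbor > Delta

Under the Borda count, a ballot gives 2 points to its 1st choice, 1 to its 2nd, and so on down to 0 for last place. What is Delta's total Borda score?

48

Borda scores:
  Harbor: 9·1 + 11·0 + 8·2 + 1 = 26
  Delta: 9·2 + 11·2 + 8·1 + 0 = 48
  Iris: 9·0 + 11·1 + 8·0 + 2 = 13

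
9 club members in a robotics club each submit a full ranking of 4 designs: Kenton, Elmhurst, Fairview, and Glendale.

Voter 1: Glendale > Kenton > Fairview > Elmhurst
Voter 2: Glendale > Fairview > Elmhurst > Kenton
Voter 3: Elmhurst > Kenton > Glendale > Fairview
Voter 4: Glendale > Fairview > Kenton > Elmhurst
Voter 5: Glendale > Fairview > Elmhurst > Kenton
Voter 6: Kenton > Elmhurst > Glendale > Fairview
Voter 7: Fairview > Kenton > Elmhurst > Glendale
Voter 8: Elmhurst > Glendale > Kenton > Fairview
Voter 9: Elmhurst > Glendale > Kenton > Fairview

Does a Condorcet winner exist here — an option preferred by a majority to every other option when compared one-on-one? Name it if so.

Head-to-head results (9 voters total):
Kenton vs Elmhurst: Elmhurst wins 5–4.
Kenton vs Fairview: Kenton wins 5–4.
Kenton vs Glendale: Glendale wins 6–3.
Elmhurst vs Fairview: Fairview wins 5–4.
Elmhurst vs Glendale: Elmhurst wins 5–4.
Fairview vs Glendale: Glendale wins 8–1.
No candidate beats all others: Kenton beats Fairview beats Elmhurst beats Kenton, a majority cycle.

None — there is no Condorcet winner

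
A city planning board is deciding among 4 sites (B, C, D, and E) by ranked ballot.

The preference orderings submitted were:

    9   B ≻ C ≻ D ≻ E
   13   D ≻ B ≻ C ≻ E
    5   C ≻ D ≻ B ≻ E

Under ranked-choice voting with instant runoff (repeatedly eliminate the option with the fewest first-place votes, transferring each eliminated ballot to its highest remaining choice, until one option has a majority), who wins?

Round 1: D 13, B 9, C 5, E 0. E has the fewest and is eliminated.
Round 2: D 13, B 9, C 5. C has the fewest and is eliminated.
Round 3: D 18, B 9. D has a majority.

D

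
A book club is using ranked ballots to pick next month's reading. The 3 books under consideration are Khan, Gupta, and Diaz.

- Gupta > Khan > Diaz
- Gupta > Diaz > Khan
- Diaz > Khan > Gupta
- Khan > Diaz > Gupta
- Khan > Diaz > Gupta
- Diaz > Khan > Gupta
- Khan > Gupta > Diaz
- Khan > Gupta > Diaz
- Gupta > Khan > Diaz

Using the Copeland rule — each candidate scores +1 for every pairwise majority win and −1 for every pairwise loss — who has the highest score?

Pairwise results:
  Khan vs Gupta: Khan wins 6–3.
  Khan vs Diaz: Khan wins 6–3.
  Gupta vs Diaz: Gupta wins 5–4.
Copeland scores (wins − losses):
  Khan: 2 − 0 = 2
  Gupta: 1 − 1 = 0
  Diaz: 0 − 2 = -2
Khan has the best Copeland score.

Khan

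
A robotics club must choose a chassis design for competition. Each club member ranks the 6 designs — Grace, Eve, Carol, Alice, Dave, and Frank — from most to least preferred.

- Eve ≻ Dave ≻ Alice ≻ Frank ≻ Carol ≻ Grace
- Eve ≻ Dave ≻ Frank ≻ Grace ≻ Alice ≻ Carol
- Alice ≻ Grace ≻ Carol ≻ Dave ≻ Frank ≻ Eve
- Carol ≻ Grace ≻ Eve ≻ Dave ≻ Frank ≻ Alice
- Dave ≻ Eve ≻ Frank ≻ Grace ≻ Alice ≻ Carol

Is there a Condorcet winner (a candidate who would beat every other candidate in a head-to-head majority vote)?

Yes

Head-to-head results (5 voters total):
Grace vs Eve: Eve wins 3–2.
Grace vs Carol: Grace wins 3–2.
Grace vs Alice: Grace wins 3–2.
Grace vs Dave: Dave wins 3–2.
Grace vs Frank: Frank wins 3–2.
Eve vs Carol: Eve wins 3–2.
Eve vs Alice: Eve wins 4–1.
Eve vs Dave: Eve wins 3–2.
Eve vs Frank: Eve wins 4–1.
Carol vs Alice: Alice wins 4–1.
Carol vs Dave: Dave wins 3–2.
Carol vs Frank: Frank wins 3–2.
Alice vs Dave: Dave wins 4–1.
Alice vs Frank: Frank wins 3–2.
Dave vs Frank: Dave wins 5–0.
Eve beats each rival — Grace (3–2), Carol (3–2), Alice (4–1), Dave (3–2), Frank (4–1) — so Eve is the Condorcet winner.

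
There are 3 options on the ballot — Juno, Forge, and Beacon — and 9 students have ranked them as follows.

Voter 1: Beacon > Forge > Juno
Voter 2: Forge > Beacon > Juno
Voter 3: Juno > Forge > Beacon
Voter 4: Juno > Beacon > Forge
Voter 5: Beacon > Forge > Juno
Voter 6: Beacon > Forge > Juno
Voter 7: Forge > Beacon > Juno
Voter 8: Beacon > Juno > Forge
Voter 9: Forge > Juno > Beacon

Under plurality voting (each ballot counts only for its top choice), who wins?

Beacon

First-place vote totals:
  Juno: 2
  Forge: 3
  Beacon: 4
Beacon has the most first-place votes.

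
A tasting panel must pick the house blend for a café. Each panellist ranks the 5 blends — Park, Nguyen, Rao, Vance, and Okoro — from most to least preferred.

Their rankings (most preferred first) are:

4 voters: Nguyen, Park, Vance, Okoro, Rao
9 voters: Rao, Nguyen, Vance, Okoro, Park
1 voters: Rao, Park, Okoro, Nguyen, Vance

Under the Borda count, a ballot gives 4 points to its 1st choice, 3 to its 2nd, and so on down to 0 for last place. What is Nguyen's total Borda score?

Borda scores:
  Park: 4·3 + 9·0 + 3 = 15
  Nguyen: 4·4 + 9·3 + 1 = 44
  Rao: 4·0 + 9·4 + 4 = 40
  Vance: 4·2 + 9·2 + 0 = 26
  Okoro: 4·1 + 9·1 + 2 = 15

44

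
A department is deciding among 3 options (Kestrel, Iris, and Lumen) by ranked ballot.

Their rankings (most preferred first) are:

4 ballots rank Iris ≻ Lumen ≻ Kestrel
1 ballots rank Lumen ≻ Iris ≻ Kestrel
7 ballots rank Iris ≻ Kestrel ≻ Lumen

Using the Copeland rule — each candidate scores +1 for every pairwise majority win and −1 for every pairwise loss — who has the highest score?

Pairwise results:
  Kestrel vs Iris: Iris wins 12–0.
  Kestrel vs Lumen: Kestrel wins 7–5.
  Iris vs Lumen: Iris wins 11–1.
Copeland scores (wins − losses):
  Kestrel: 1 − 1 = 0
  Iris: 2 − 0 = 2
  Lumen: 0 − 2 = -2
Iris has the best Copeland score.

Iris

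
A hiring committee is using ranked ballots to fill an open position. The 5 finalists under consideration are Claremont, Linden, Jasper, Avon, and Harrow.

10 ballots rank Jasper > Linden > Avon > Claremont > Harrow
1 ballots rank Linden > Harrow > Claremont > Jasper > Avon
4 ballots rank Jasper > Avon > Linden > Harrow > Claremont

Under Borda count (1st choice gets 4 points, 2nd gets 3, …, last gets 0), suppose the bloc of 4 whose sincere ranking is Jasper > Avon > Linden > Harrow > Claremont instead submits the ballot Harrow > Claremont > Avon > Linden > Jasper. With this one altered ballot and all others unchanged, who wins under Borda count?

Borda totals with the altered ballot: Claremont 24, Linden 38, Jasper 41, Avon 28, Harrow 19.
The winner is unchanged: still Jasper.

Jasper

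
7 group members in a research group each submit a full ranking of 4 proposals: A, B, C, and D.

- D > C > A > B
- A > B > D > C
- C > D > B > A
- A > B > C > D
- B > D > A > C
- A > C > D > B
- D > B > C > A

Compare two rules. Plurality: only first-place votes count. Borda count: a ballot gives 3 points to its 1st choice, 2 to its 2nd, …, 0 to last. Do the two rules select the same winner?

No

Plurality first-place counts: A 3, B 1, C 1, D 2 → A.
Borda totals: A 11, B 10, C 9, D 12 → D.
The two rules disagree: plurality picks A, Borda picks D.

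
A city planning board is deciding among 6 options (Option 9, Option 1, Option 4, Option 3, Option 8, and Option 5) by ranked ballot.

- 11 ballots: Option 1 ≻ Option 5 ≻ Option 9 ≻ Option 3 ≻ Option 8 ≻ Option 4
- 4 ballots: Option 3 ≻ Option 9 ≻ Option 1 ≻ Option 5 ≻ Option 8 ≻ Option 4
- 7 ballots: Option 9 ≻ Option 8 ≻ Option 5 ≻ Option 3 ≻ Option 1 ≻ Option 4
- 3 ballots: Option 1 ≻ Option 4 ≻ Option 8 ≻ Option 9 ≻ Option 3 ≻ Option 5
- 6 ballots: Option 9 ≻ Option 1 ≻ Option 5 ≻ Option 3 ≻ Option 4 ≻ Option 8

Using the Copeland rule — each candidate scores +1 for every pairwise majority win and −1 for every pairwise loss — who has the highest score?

Pairwise results:
  Option 9 vs Option 1: Option 9 wins 17–14.
  Option 9 vs Option 4: Option 9 wins 28–3.
  Option 9 vs Option 3: Option 9 wins 27–4.
  Option 9 vs Option 8: Option 9 wins 28–3.
  Option 9 vs Option 5: Option 9 wins 20–11.
  Option 1 vs Option 4: Option 1 wins 31–0.
  Option 1 vs Option 3: Option 1 wins 20–11.
  Option 1 vs Option 8: Option 1 wins 24–7.
  Option 1 vs Option 5: Option 1 wins 24–7.
  Option 4 vs Option 3: Option 3 wins 28–3.
  Option 4 vs Option 8: Option 8 wins 22–9.
  Option 4 vs Option 5: Option 5 wins 28–3.
  Option 3 vs Option 8: Option 3 wins 21–10.
  Option 3 vs Option 5: Option 5 wins 24–7.
  Option 8 vs Option 5: Option 5 wins 21–10.
Copeland scores (wins − losses):
  Option 9: 5 − 0 = 5
  Option 1: 4 − 1 = 3
  Option 4: 0 − 5 = -5
  Option 3: 2 − 3 = -1
  Option 8: 1 − 4 = -3
  Option 5: 3 − 2 = 1
Option 9 has the best Copeland score.

Option 9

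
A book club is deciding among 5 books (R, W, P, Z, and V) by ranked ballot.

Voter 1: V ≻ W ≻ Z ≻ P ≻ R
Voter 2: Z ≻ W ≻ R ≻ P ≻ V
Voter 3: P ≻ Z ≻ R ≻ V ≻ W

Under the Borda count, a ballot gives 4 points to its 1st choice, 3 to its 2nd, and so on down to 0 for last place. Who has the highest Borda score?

Z

Borda scores:
  R: 0 + 2 + 2 = 4
  W: 3 + 3 + 0 = 6
  P: 1 + 1 + 4 = 6
  Z: 2 + 4 + 3 = 9
  V: 4 + 0 + 1 = 5
Z has the highest total.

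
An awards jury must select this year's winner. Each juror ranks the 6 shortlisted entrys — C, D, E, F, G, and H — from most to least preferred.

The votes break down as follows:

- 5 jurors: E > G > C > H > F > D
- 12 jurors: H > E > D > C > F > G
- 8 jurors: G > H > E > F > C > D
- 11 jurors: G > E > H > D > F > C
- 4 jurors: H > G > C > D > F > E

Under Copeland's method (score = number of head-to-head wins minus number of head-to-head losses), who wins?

G

Pairwise results:
  C vs D: D wins 23–17.
  C vs E: E wins 36–4.
  C vs F: C wins 21–19.
  C vs G: G wins 28–12.
  C vs H: H wins 35–5.
  D vs E: E wins 36–4.
  D vs F: D wins 27–13.
  D vs G: G wins 28–12.
  D vs H: H wins 40–0.
  E vs F: E wins 36–4.
  E vs G: G wins 23–17.
  E vs H: H wins 24–16.
  F vs G: G wins 28–12.
  F vs H: H wins 40–0.
  G vs H: G wins 24–16.
Copeland scores (wins − losses):
  C: 1 − 4 = -3
  D: 2 − 3 = -1
  E: 3 − 2 = 1
  F: 0 − 5 = -5
  G: 5 − 0 = 5
  H: 4 − 1 = 3
G has the best Copeland score.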